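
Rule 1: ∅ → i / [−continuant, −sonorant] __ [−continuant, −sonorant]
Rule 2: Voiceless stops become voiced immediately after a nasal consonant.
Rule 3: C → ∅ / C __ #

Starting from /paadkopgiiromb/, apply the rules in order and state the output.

paadikopigiirom

Rule 1 (stop-cluster i-epenthesis): /d/ and /k/ form a stop–stop cluster, so [i] is inserted between them. /p/ and /g/ form a stop–stop cluster, so [i] is inserted between them. /paadkopgiiromb/ → paadikopigiiromb.
Rule 2 (post-nasal voicing): no segment meets the environment; /paadikopigiiromb/ is unchanged.
Rule 3 (final cluster simplification): /b/ is the second consonant of a word-final cluster /mb/, so it deletes. /paadikopigiiromb/ → paadikopigiirom.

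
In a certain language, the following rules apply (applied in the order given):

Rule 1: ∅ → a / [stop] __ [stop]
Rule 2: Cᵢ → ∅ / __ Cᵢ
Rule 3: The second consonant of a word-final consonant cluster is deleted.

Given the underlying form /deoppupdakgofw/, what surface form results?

deopapupadakagof

Rule 1 (stop-cluster a-epenthesis): /p/ and /p/ form a stop–stop cluster, so [a] is inserted between them. /p/ and /d/ form a stop–stop cluster, so [a] is inserted between them. /k/ and /g/ form a stop–stop cluster, so [a] is inserted between them. /deoppupdakgofw/ → deopapupadakagofw.
Rule 2 (degemination): no segment meets the environment; /deopapupadakagofw/ is unchanged.
Rule 3 (final cluster simplification): /w/ is the second consonant of a word-final cluster /fw/, so it deletes. /deopapupadakagofw/ → deopapupadakagof.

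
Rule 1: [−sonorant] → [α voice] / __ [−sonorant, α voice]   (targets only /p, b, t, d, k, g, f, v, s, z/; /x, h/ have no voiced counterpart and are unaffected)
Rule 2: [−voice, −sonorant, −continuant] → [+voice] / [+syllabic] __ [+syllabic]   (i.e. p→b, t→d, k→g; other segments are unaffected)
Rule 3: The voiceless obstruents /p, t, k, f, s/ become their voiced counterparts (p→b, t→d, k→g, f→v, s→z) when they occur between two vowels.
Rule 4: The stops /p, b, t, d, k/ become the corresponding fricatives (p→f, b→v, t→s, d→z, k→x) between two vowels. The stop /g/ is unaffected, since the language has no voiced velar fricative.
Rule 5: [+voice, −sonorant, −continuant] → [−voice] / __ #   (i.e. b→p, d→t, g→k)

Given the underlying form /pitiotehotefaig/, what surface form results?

piziozehozevaik

Rule 1 (regressive voicing assimilation): no segment meets the environment; /pitiotehotefaig/ is unchanged.
Rule 2 (intervocalic voicing): /t/ is a voiceless stop between vowels /i/ and /i/, so it voices to [d]. /t/ is a voiceless stop between vowels /o/ and /e/, so it voices to [d]. /t/ is a voiceless stop between vowels /o/ and /e/, so it voices to [d]. /pitiotehotefaig/ → pidiodehodefaig.
Rule 3 (intervocalic voicing): /f/ is a voiceless obstruent between vowels /e/ and /a/, so it voices to [v]. /pidiodehodefaig/ → pidiodehodevaig.
Rule 4 (intervocalic spirantization): /d/ is a stop between vowels /i/ and /i/, so it spirantizes to the fricative [z]. /d/ is a stop between vowels /o/ and /e/, so it spirantizes to the fricative [z]. /d/ is a stop between vowels /o/ and /e/, so it spirantizes to the fricative [z]. /pidiodehodevaig/ → piziozehozevaig.
Rule 5 (final devoicing): /g/ is a voiced stop in word-final position, so it devoices to [k]. /piziozehozevaig/ → piziozehozevaik.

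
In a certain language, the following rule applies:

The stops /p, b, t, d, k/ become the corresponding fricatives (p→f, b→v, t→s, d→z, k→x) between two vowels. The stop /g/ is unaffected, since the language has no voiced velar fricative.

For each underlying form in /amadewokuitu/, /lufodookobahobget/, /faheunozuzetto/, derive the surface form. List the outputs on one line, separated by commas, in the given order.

amazewoxuisu, lufozooxovahobget, faheunozuzetto

/amadewokuitu/: /d/ is a stop between vowels /a/ and /e/, so it spirantizes to the fricative [z]. /k/ is a stop between vowels /o/ and /u/, so it spirantizes to the fricative [x]. /t/ is a stop between vowels /i/ and /u/, so it spirantizes to the fricative [s]. → [amazewoxuisu].
/lufodookobahobget/: /d/ is a stop between vowels /o/ and /o/, so it spirantizes to the fricative [z]. /k/ is a stop between vowels /o/ and /o/, so it spirantizes to the fricative [x]. /b/ is a stop between vowels /o/ and /a/, so it spirantizes to the fricative [v]. → [lufozooxovahobget].
/faheunozuzetto/: the rule's environment is not met; surfaces unchanged as [faheunozuzetto].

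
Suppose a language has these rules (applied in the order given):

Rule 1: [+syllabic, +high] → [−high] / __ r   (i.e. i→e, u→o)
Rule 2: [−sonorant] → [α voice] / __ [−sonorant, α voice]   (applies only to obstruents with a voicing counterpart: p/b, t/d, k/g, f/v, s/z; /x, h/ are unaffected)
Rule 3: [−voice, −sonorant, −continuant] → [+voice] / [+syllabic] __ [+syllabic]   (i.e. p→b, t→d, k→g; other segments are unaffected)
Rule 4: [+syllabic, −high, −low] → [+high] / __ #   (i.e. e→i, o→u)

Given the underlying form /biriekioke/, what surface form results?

beriegiogi

Rule 1 (pre-rhotic lowering): /i/ is a high vowel immediately before /r/, so it lowers to [e]. /biriekioke/ → beriekioke.
Rule 2 (regressive voicing assimilation): no segment meets the environment; /beriekioke/ is unchanged.
Rule 3 (intervocalic voicing): /k/ is a voiceless stop between vowels /e/ and /i/, so it voices to [g]. /k/ is a voiceless stop between vowels /o/ and /e/, so it voices to [g]. /beriekioke/ → beriegioge.
Rule 4 (final vowel raising): /e/ is a mid vowel in word-final position, so it raises to [i]. /beriegioge/ → beriegiogi.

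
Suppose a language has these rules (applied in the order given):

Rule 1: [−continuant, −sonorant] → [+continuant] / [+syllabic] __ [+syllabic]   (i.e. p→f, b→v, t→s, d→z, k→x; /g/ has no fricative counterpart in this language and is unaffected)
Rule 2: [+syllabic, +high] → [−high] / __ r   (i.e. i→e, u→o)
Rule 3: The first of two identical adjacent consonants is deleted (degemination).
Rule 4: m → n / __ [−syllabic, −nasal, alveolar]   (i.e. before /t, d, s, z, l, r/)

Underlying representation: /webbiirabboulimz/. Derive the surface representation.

webieraboulinz

Rule 1 (intervocalic spirantization): no segment meets the environment; /webbiirabboulimz/ is unchanged.
Rule 2 (pre-rhotic lowering): /i/ is a high vowel immediately before /r/, so it lowers to [e]. /webbiirabboulimz/ → webbierabboulimz.
Rule 3 (degemination): /bb/ is a geminate; the first /b/ deletes. /bb/ is a geminate; the first /b/ deletes. /webbierabboulimz/ → webieraboulimz.
Rule 4 (nasal place assimilation): /m/ precedes the alveolar consonant /z/, so it assimilates in place to [n]. /webieraboulimz/ → webieraboulinz.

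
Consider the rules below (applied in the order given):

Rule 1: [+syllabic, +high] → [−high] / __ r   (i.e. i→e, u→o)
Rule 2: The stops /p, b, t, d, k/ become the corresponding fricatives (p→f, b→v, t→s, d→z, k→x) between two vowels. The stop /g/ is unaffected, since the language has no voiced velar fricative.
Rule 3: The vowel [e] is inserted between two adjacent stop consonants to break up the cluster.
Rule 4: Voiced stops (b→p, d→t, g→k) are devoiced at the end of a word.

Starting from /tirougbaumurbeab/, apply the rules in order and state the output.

terougebaumorbeap

Rule 1 (pre-rhotic lowering): /i/ is a high vowel immediately before /r/, so it lowers to [e]. /u/ is a high vowel immediately before /r/, so it lowers to [o]. /tirougbaumurbeab/ → terougbaumorbeab.
Rule 2 (intervocalic spirantization): no segment meets the environment; /terougbaumorbeab/ is unchanged.
Rule 3 (stop-cluster e-epenthesis): /g/ and /b/ form a stop–stop cluster, so [e] is inserted between them. /terougbaumorbeab/ → terougebaumorbeab.
Rule 4 (final devoicing): /b/ is a voiced stop in word-final position, so it devoices to [p]. /terougebaumorbeab/ → terougebaumorbeap.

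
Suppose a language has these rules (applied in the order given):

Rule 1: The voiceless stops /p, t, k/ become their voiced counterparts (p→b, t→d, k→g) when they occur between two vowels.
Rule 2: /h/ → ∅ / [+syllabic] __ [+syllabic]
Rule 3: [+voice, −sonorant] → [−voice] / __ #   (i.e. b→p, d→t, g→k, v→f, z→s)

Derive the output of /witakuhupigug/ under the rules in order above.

Rule 1 (intervocalic voicing): /t/ is a voiceless stop between vowels /i/ and /a/, so it voices to [d]. /k/ is a voiceless stop between vowels /a/ and /u/, so it voices to [g]. /p/ is a voiceless stop between vowels /u/ and /i/, so it voices to [b]. /witakuhupigug/ → widaguhubigug.
Rule 2 (intervocalic h-deletion): /h/ occurs between vowels /u/ and /u/, so it deletes. /widaguhubigug/ → widaguubigug.
Rule 3 (final devoicing): /g/ is a voiced obstruent in word-final position, so it devoices to [k]. /widaguubigug/ → widaguubiguk.

widaguubiguk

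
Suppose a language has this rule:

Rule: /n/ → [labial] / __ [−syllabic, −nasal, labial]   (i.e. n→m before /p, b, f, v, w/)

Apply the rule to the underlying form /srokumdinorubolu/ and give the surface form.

No segment of /srokumdinorubolu/ meets the structural description of the rule, so the form surfaces unchanged.

srokumdinorubolu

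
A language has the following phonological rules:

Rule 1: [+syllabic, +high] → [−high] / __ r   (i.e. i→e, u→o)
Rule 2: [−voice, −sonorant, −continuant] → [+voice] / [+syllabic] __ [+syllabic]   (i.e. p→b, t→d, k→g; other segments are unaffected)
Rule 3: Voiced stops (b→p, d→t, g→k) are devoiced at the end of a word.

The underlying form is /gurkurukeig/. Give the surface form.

Rule 1 (pre-rhotic lowering): /u/ is a high vowel immediately before /r/, so it lowers to [o]. /u/ is a high vowel immediately before /r/, so it lowers to [o]. /gurkurukeig/ → gorkorukeig.
Rule 2 (intervocalic voicing): /k/ is a voiceless stop between vowels /u/ and /e/, so it voices to [g]. /gorkorukeig/ → gorkorugeig.
Rule 3 (final devoicing): /g/ is a voiced stop in word-final position, so it devoices to [k]. /gorkorugeig/ → gorkorugeik.

gorkorugeik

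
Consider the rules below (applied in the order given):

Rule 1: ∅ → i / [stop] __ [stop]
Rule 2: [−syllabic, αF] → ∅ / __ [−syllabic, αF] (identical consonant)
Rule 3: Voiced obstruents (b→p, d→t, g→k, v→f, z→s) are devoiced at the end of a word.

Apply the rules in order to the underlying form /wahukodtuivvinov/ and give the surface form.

Rule 1 (stop-cluster i-epenthesis): /d/ and /t/ form a stop–stop cluster, so [i] is inserted between them. /wahukodtuivvinov/ → wahukodituivvinov.
Rule 2 (degemination): /vv/ is a geminate; the first /v/ deletes. /wahukodituivvinov/ → wahukodituivinov.
Rule 3 (final devoicing): /v/ is a voiced obstruent in word-final position, so it devoices to [f]. /wahukodituivinov/ → wahukodituivinof.

wahukodituivinof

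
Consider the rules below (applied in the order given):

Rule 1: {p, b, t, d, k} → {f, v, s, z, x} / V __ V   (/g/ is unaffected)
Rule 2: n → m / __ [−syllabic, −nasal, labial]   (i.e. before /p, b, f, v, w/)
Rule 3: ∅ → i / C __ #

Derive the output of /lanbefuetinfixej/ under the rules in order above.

Rule 1 (intervocalic spirantization): /t/ is a stop between vowels /e/ and /i/, so it spirantizes to the fricative [s]. /lanbefuetinfixej/ → lanbefuesinfixej.
Rule 2 (nasal place assimilation): /n/ precedes the labial consonant /b/, so it assimilates in place to [m]. /n/ precedes the labial consonant /f/, so it assimilates in place to [m]. /lanbefuesinfixej/ → lambefuesimfixej.
Rule 3 (final i-epenthesis): the form ends in the consonant /j/, so [i] is inserted word-finally. /lambefuesimfixej/ → lambefuesimfixeji.

lambefuesimfixeji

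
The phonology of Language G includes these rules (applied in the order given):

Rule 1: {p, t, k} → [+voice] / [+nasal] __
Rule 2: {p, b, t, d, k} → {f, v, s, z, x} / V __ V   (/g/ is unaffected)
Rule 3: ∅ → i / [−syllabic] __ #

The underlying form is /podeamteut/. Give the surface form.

pozeamdeuti

Rule 1 (post-nasal voicing): /t/ is a voiceless stop immediately after the nasal /m/, so it voices to [d]. /podeamteut/ → podeamdeut.
Rule 2 (intervocalic spirantization): /d/ is a stop between vowels /o/ and /e/, so it spirantizes to the fricative [z]. /podeamdeut/ → pozeamdeut.
Rule 3 (final i-epenthesis): the form ends in the consonant /t/, so [i] is inserted word-finally. /pozeamdeut/ → pozeamdeuti.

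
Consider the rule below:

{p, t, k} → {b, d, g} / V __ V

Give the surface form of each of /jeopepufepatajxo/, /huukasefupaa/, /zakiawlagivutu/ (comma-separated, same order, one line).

/jeopepufepatajxo/: /p/ is a voiceless stop between vowels /o/ and /e/, so it voices to [b]. /p/ is a voiceless stop between vowels /e/ and /u/, so it voices to [b]. /p/ is a voiceless stop between vowels /e/ and /a/, so it voices to [b]. /t/ is a voiceless stop between vowels /a/ and /a/, so it voices to [d]. → [jeobebufebadajxo].
/huukasefupaa/: /k/ is a voiceless stop between vowels /u/ and /a/, so it voices to [g]. /p/ is a voiceless stop between vowels /u/ and /a/, so it voices to [b]. → [huugasefubaa].
/zakiawlagivutu/: /k/ is a voiceless stop between vowels /a/ and /i/, so it voices to [g]. /t/ is a voiceless stop between vowels /u/ and /u/, so it voices to [d]. → [zagiawlagivudu].

jeobebufebadajxo, huugasefubaa, zagiawlagivudu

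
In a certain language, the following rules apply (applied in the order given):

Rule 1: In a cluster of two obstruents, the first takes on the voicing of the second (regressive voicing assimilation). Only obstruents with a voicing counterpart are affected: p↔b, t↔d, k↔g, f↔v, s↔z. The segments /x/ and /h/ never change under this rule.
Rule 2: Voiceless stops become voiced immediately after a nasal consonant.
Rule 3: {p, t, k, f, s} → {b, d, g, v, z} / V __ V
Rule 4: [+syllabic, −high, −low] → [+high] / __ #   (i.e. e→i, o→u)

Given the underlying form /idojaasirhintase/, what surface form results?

Rule 1 (regressive voicing assimilation): no segment meets the environment; /idojaasirhintase/ is unchanged.
Rule 2 (post-nasal voicing): /t/ is a voiceless stop immediately after the nasal /n/, so it voices to [d]. /idojaasirhintase/ → idojaasirhindase.
Rule 3 (intervocalic voicing): /s/ is a voiceless obstruent between vowels /a/ and /i/, so it voices to [z]. /s/ is a voiceless obstruent between vowels /a/ and /e/, so it voices to [z]. /idojaasirhindase/ → idojaazirhindaze.
Rule 4 (final vowel raising): /e/ is a mid vowel in word-final position, so it raises to [i]. /idojaazirhindaze/ → idojaazirhindazi.

idojaazirhindazi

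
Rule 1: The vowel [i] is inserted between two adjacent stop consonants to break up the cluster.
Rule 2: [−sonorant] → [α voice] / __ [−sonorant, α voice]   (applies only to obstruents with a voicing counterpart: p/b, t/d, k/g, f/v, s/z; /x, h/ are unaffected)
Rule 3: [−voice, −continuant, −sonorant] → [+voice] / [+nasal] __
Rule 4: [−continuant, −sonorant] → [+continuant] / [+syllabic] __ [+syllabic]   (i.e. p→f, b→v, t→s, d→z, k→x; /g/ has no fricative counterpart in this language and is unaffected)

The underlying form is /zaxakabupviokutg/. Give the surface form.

Rule 1 (stop-cluster i-epenthesis): /t/ and /g/ form a stop–stop cluster, so [i] is inserted between them. /zaxakabupviokutg/ → zaxakabupviokutig.
Rule 2 (regressive voicing assimilation): /p/ precedes the voiced obstruent /v/, so it voices to [b] by assimilation. /zaxakabupviokutig/ → zaxakabubviokutig.
Rule 3 (post-nasal voicing): no segment meets the environment; /zaxakabubviokutig/ is unchanged.
Rule 4 (intervocalic spirantization): /k/ is a stop between vowels /a/ and /a/, so it spirantizes to the fricative [x]. /b/ is a stop between vowels /a/ and /u/, so it spirantizes to the fricative [v]. /k/ is a stop between vowels /o/ and /u/, so it spirantizes to the fricative [x]. /t/ is a stop between vowels /u/ and /i/, so it spirantizes to the fricative [s]. /zaxakabubviokutig/ → zaxaxavubvioxusig.

zaxaxavubvioxusig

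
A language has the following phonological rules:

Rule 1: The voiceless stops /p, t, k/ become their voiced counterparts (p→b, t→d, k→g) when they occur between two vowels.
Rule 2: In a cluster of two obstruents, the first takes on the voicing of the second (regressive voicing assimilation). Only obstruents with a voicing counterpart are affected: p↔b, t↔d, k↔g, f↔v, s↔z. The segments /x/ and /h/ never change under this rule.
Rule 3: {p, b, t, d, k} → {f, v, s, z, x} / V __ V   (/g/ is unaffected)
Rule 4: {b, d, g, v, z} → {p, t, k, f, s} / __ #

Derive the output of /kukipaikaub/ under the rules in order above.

Rule 1 (intervocalic voicing): /k/ is a voiceless stop between vowels /u/ and /i/, so it voices to [g]. /p/ is a voiceless stop between vowels /i/ and /a/, so it voices to [b]. /k/ is a voiceless stop between vowels /i/ and /a/, so it voices to [g]. /kukipaikaub/ → kugibaigaub.
Rule 2 (regressive voicing assimilation): no segment meets the environment; /kugibaigaub/ is unchanged.
Rule 3 (intervocalic spirantization): /b/ is a stop between vowels /i/ and /a/, so it spirantizes to the fricative [v]. /kugibaigaub/ → kugivaigaub.
Rule 4 (final devoicing): /b/ is a voiced obstruent in word-final position, so it devoices to [p]. /kugivaigaub/ → kugivaigaup.

kugivaigaup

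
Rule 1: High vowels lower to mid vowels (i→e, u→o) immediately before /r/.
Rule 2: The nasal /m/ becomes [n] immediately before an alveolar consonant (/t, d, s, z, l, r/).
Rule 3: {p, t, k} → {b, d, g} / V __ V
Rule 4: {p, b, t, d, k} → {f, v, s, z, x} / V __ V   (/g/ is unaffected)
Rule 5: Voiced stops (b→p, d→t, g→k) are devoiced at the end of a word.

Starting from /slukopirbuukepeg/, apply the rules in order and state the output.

slugoverbuugevek

Rule 1 (pre-rhotic lowering): /i/ is a high vowel immediately before /r/, so it lowers to [e]. /slukopirbuukepeg/ → slukoperbuukepeg.
Rule 2 (nasal place assimilation): no segment meets the environment; /slukoperbuukepeg/ is unchanged.
Rule 3 (intervocalic voicing): /k/ is a voiceless stop between vowels /u/ and /o/, so it voices to [g]. /p/ is a voiceless stop between vowels /o/ and /e/, so it voices to [b]. /k/ is a voiceless stop between vowels /u/ and /e/, so it voices to [g]. /p/ is a voiceless stop between vowels /e/ and /e/, so it voices to [b]. /slukoperbuukepeg/ → slugoberbuugebeg.
Rule 4 (intervocalic spirantization): /b/ is a stop between vowels /o/ and /e/, so it spirantizes to the fricative [v]. /b/ is a stop between vowels /e/ and /e/, so it spirantizes to the fricative [v]. /slugoberbuugebeg/ → slugoverbuugeveg.
Rule 5 (final devoicing): /g/ is a voiced stop in word-final position, so it devoices to [k]. /slugoverbuugeveg/ → slugoverbuugevek.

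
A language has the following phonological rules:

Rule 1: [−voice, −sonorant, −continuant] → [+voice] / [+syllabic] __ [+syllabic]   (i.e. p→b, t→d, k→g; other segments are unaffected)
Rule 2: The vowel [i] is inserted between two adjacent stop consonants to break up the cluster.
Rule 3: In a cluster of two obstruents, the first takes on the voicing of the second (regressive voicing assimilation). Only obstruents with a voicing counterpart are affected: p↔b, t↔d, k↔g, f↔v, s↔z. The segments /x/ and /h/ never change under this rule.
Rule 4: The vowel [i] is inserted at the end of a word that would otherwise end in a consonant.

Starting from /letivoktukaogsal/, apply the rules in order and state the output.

Rule 1 (intervocalic voicing): /t/ is a voiceless stop between vowels /e/ and /i/, so it voices to [d]. /k/ is a voiceless stop between vowels /u/ and /a/, so it voices to [g]. /letivoktukaogsal/ → ledivoktugaogsal.
Rule 2 (stop-cluster i-epenthesis): /k/ and /t/ form a stop–stop cluster, so [i] is inserted between them. /ledivoktugaogsal/ → ledivokitugaogsal.
Rule 3 (regressive voicing assimilation): /g/ precedes the voiceless obstruent /s/, so it devoices to [k] by assimilation. /ledivokitugaogsal/ → ledivokitugaoksal.
Rule 4 (final i-epenthesis): the form ends in the consonant /l/, so [i] is inserted word-finally. /ledivokitugaoksal/ → ledivokitugaoksali.

ledivokitugaoksali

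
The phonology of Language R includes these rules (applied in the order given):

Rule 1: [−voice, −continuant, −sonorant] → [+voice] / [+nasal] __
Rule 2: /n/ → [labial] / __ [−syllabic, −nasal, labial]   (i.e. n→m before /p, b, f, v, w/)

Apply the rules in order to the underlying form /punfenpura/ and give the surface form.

pumfembura

Rule 1 (post-nasal voicing): /p/ is a voiceless stop immediately after the nasal /n/, so it voices to [b]. /punfenpura/ → punfenbura.
Rule 2 (nasal place assimilation): /n/ precedes the labial consonant /f/, so it assimilates in place to [m]. /n/ precedes the labial consonant /b/, so it assimilates in place to [m]. /punfenbura/ → pumfembura.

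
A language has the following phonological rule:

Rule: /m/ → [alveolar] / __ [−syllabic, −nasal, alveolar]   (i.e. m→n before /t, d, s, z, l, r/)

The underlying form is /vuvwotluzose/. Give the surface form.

No segment of /vuvwotluzose/ meets the structural description of the rule, so the form surfaces unchanged.

vuvwotluzose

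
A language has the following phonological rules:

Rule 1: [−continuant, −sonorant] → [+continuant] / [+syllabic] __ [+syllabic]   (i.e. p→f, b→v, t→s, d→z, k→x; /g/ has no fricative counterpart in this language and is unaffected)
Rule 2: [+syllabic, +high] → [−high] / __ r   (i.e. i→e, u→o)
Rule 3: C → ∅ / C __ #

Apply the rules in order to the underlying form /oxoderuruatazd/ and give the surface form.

oxozeroruasaz

Rule 1 (intervocalic spirantization): /d/ is a stop between vowels /o/ and /e/, so it spirantizes to the fricative [z]. /t/ is a stop between vowels /a/ and /a/, so it spirantizes to the fricative [s]. /oxoderuruatazd/ → oxozeruruasazd.
Rule 2 (pre-rhotic lowering): /u/ is a high vowel immediately before /r/, so it lowers to [o]. /oxozeruruasazd/ → oxozeroruasazd.
Rule 3 (final cluster simplification): /d/ is the second consonant of a word-final cluster /zd/, so it deletes. /oxozeroruasazd/ → oxozeroruasaz.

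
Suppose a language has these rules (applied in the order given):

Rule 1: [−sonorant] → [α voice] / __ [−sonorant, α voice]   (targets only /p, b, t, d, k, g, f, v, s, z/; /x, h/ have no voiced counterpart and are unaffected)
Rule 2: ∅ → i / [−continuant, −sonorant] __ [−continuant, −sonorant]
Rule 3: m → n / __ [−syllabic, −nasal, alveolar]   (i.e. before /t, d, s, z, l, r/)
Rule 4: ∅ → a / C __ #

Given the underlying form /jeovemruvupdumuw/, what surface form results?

Rule 1 (regressive voicing assimilation): /p/ precedes the voiced obstruent /d/, so it voices to [b] by assimilation. /jeovemruvupdumuw/ → jeovemruvubdumuw.
Rule 2 (stop-cluster i-epenthesis): /b/ and /d/ form a stop–stop cluster, so [i] is inserted between them. /jeovemruvubdumuw/ → jeovemruvubidumuw.
Rule 3 (nasal place assimilation): /m/ precedes the alveolar consonant /r/, so it assimilates in place to [n]. /jeovemruvubidumuw/ → jeovenruvubidumuw.
Rule 4 (final a-epenthesis): the form ends in the consonant /w/, so [a] is inserted word-finally. /jeovenruvubidumuw/ → jeovenruvubidumuwa.

jeovenruvubidumuwa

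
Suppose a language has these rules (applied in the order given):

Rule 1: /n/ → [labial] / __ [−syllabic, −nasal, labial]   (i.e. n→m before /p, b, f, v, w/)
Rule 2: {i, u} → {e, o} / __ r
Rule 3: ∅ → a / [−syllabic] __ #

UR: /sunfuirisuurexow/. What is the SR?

Rule 1 (nasal place assimilation): /n/ precedes the labial consonant /f/, so it assimilates in place to [m]. /sunfuirisuurexow/ → sumfuirisuurexow.
Rule 2 (pre-rhotic lowering): /i/ is a high vowel immediately before /r/, so it lowers to [e]. /u/ is a high vowel immediately before /r/, so it lowers to [o]. /sumfuirisuurexow/ → sumfuerisuorexow.
Rule 3 (final a-epenthesis): the form ends in the consonant /w/, so [a] is inserted word-finally. /sumfuerisuorexow/ → sumfuerisuorexowa.

sumfuerisuorexowa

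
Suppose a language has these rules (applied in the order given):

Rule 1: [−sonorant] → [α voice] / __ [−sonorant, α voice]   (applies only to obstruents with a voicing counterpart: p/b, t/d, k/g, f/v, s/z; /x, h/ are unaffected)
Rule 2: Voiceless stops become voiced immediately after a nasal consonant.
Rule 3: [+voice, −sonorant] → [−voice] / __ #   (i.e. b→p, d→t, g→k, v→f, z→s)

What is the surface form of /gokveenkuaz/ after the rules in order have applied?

Rule 1 (regressive voicing assimilation): /k/ precedes the voiced obstruent /v/, so it voices to [g] by assimilation. /gokveenkuaz/ → gogveenkuaz.
Rule 2 (post-nasal voicing): /k/ is a voiceless stop immediately after the nasal /n/, so it voices to [g]. /gogveenkuaz/ → gogveenguaz.
Rule 3 (final devoicing): /z/ is a voiced obstruent in word-final position, so it devoices to [s]. /gogveenguaz/ → gogveenguas.

gogveenguas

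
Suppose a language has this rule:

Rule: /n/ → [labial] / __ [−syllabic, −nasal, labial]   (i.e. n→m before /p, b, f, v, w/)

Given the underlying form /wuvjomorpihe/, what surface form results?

No segment of /wuvjomorpihe/ meets the structural description of the rule, so the form surfaces unchanged.

wuvjomorpihe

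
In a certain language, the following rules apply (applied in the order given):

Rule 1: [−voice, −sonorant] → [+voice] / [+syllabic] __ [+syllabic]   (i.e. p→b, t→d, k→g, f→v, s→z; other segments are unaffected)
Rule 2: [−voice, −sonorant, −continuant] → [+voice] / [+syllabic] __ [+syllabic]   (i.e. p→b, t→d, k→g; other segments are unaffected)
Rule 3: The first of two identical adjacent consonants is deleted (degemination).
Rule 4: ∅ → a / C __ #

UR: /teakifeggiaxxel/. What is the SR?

teagivegiaxela

Rule 1 (intervocalic voicing): /k/ is a voiceless obstruent between vowels /a/ and /i/, so it voices to [g]. /f/ is a voiceless obstruent between vowels /i/ and /e/, so it voices to [v]. /teakifeggiaxxel/ → teagiveggiaxxel.
Rule 2 (intervocalic voicing): no segment meets the environment; /teagiveggiaxxel/ is unchanged.
Rule 3 (degemination): /gg/ is a geminate; the first /g/ deletes. /xx/ is a geminate; the first /x/ deletes. /teagiveggiaxxel/ → teagivegiaxel.
Rule 4 (final a-epenthesis): the form ends in the consonant /l/, so [a] is inserted word-finally. /teagivegiaxel/ → teagivegiaxela.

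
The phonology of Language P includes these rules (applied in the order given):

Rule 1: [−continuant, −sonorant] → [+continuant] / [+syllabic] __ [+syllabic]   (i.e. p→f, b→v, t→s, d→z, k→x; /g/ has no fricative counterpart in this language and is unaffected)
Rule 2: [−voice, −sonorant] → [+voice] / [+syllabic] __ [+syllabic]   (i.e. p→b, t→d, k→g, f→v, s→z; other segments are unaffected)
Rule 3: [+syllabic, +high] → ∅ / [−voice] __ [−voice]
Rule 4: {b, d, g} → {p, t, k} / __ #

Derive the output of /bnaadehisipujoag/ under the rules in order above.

Rule 1 (intervocalic spirantization): /d/ is a stop between vowels /a/ and /e/, so it spirantizes to the fricative [z]. /p/ is a stop between vowels /i/ and /u/, so it spirantizes to the fricative [f]. /bnaadehisipujoag/ → bnaazehisifujoag.
Rule 2 (intervocalic voicing): /s/ is a voiceless obstruent between vowels /i/ and /i/, so it voices to [z]. /f/ is a voiceless obstruent between vowels /i/ and /u/, so it voices to [v]. /bnaazehisifujoag/ → bnaazehizivujoag.
Rule 3 (high vowel syncope): no segment meets the environment; /bnaazehizivujoag/ is unchanged.
Rule 4 (final devoicing): /g/ is a voiced stop in word-final position, so it devoices to [k]. /bnaazehizivujoag/ → bnaazehizivujoak.

bnaazehizivujoak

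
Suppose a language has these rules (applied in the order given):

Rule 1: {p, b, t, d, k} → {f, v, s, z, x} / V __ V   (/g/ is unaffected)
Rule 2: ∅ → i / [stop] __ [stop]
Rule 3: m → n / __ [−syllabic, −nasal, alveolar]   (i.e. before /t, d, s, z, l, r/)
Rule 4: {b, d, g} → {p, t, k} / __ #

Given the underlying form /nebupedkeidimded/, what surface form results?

Rule 1 (intervocalic spirantization): /b/ is a stop between vowels /e/ and /u/, so it spirantizes to the fricative [v]. /p/ is a stop between vowels /u/ and /e/, so it spirantizes to the fricative [f]. /d/ is a stop between vowels /i/ and /i/, so it spirantizes to the fricative [z]. /nebupedkeidimded/ → nevufedkeizimded.
Rule 2 (stop-cluster i-epenthesis): /d/ and /k/ form a stop–stop cluster, so [i] is inserted between them. /nevufedkeizimded/ → nevufedikeizimded.
Rule 3 (nasal place assimilation): /m/ precedes the alveolar consonant /d/, so it assimilates in place to [n]. /nevufedikeizimded/ → nevufedikeizinded.
Rule 4 (final devoicing): /d/ is a voiced stop in word-final position, so it devoices to [t]. /nevufedikeizinded/ → nevufedikeizindet.

nevufedikeizindet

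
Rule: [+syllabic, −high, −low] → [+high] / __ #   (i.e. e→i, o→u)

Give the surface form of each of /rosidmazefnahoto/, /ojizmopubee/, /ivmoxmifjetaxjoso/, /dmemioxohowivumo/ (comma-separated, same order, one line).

/rosidmazefnahoto/: /o/ is a mid vowel in word-final position, so it raises to [u]. → [rosidmazefnahotu].
/ojizmopubee/: /e/ is a mid vowel in word-final position, so it raises to [i]. → [ojizmopubei].
/ivmoxmifjetaxjoso/: /o/ is a mid vowel in word-final position, so it raises to [u]. → [ivmoxmifjetaxjosu].
/dmemioxohowivumo/: /o/ is a mid vowel in word-final position, so it raises to [u]. → [dmemioxohowivumu].

rosidmazefnahotu, ojizmopubei, ivmoxmifjetaxjosu, dmemioxohowivumu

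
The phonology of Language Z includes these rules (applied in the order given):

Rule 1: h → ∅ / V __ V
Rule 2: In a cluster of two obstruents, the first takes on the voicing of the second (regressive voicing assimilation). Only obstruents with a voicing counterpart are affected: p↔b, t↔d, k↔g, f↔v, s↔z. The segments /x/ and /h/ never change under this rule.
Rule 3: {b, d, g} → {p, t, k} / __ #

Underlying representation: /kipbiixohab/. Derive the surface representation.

Rule 1 (intervocalic h-deletion): /h/ occurs between vowels /o/ and /a/, so it deletes. /kipbiixohab/ → kipbiixoab.
Rule 2 (regressive voicing assimilation): /p/ precedes the voiced obstruent /b/, so it voices to [b] by assimilation. /kipbiixoab/ → kibbiixoab.
Rule 3 (final devoicing): /b/ is a voiced stop in word-final position, so it devoices to [p]. /kibbiixoab/ → kibbiixoap.

kibbiixoap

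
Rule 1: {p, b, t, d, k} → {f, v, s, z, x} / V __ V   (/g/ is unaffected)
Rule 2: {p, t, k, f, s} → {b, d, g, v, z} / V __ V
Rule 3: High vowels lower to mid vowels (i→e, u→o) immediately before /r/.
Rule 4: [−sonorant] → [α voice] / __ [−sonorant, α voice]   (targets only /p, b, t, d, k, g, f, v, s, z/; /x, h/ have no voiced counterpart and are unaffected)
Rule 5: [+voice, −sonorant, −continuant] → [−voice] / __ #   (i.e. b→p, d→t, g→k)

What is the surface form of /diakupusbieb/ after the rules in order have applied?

Rule 1 (intervocalic spirantization): /k/ is a stop between vowels /a/ and /u/, so it spirantizes to the fricative [x]. /p/ is a stop between vowels /u/ and /u/, so it spirantizes to the fricative [f]. /diakupusbieb/ → diaxufusbieb.
Rule 2 (intervocalic voicing): /f/ is a voiceless obstruent between vowels /u/ and /u/, so it voices to [v]. /diaxufusbieb/ → diaxuvusbieb.
Rule 3 (pre-rhotic lowering): no segment meets the environment; /diaxuvusbieb/ is unchanged.
Rule 4 (regressive voicing assimilation): /s/ precedes the voiced obstruent /b/, so it voices to [z] by assimilation. /diaxuvusbieb/ → diaxuvuzbieb.
Rule 5 (final devoicing): /b/ is a voiced stop in word-final position, so it devoices to [p]. /diaxuvuzbieb/ → diaxuvuzbiep.

diaxuvuzbiep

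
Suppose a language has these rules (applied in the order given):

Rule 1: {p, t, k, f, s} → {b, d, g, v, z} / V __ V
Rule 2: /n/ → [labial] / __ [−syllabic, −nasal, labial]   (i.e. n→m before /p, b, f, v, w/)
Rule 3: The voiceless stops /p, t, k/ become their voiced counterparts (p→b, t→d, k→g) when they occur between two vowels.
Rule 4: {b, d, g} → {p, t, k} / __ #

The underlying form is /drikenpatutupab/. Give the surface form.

Rule 1 (intervocalic voicing): /k/ is a voiceless obstruent between vowels /i/ and /e/, so it voices to [g]. /t/ is a voiceless obstruent between vowels /a/ and /u/, so it voices to [d]. /t/ is a voiceless obstruent between vowels /u/ and /u/, so it voices to [d]. /p/ is a voiceless obstruent between vowels /u/ and /a/, so it voices to [b]. /drikenpatutupab/ → drigenpadudubab.
Rule 2 (nasal place assimilation): /n/ precedes the labial consonant /p/, so it assimilates in place to [m]. /drigenpadudubab/ → drigempadudubab.
Rule 3 (intervocalic voicing): no segment meets the environment; /drigempadudubab/ is unchanged.
Rule 4 (final devoicing): /b/ is a voiced stop in word-final position, so it devoices to [p]. /drigempadudubab/ → drigempadudubap.

drigempadudubap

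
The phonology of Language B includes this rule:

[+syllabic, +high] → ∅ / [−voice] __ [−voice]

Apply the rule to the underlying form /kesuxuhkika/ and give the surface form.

/u/ is a high vowel flanked by voiceless consonants /s/ and /x/, so it deletes.
/u/ is a high vowel flanked by voiceless consonants /x/ and /h/, so it deletes.
/i/ is a high vowel flanked by voiceless consonants /k/ and /k/, so it deletes.
Surface form: [kesxhkka].

kesxhkka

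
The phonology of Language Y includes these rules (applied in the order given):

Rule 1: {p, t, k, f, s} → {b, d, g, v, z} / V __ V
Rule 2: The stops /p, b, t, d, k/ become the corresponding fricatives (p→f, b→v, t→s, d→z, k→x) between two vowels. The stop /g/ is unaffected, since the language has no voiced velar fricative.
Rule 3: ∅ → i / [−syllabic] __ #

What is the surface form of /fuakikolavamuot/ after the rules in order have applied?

Rule 1 (intervocalic voicing): /k/ is a voiceless obstruent between vowels /a/ and /i/, so it voices to [g]. /k/ is a voiceless obstruent between vowels /i/ and /o/, so it voices to [g]. /fuakikolavamuot/ → fuagigolavamuot.
Rule 2 (intervocalic spirantization): no segment meets the environment; /fuagigolavamuot/ is unchanged.
Rule 3 (final i-epenthesis): the form ends in the consonant /t/, so [i] is inserted word-finally. /fuagigolavamuot/ → fuagigolavamuoti.

fuagigolavamuoti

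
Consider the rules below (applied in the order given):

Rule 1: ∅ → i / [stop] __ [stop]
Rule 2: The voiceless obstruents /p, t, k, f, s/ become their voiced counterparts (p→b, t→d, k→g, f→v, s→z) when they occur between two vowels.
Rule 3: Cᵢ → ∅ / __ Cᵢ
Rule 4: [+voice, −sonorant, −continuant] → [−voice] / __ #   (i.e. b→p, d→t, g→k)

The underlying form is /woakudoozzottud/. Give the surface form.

woagudoozodidut

Rule 1 (stop-cluster i-epenthesis): /t/ and /t/ form a stop–stop cluster, so [i] is inserted between them. /woakudoozzottud/ → woakudoozzotitud.
Rule 2 (intervocalic voicing): /k/ is a voiceless obstruent between vowels /a/ and /u/, so it voices to [g]. /t/ is a voiceless obstruent between vowels /o/ and /i/, so it voices to [d]. /t/ is a voiceless obstruent between vowels /i/ and /u/, so it voices to [d]. /woakudoozzotitud/ → woagudoozzodidud.
Rule 3 (degemination): /zz/ is a geminate; the first /z/ deletes. /woagudoozzodidud/ → woagudoozodidud.
Rule 4 (final devoicing): /d/ is a voiced stop in word-final position, so it devoices to [t]. /woagudoozodidud/ → woagudoozodidut.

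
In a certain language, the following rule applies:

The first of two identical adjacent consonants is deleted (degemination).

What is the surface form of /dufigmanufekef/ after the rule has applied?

No segment of /dufigmanufekef/ meets the structural description of the rule, so the form surfaces unchanged.

dufigmanufekef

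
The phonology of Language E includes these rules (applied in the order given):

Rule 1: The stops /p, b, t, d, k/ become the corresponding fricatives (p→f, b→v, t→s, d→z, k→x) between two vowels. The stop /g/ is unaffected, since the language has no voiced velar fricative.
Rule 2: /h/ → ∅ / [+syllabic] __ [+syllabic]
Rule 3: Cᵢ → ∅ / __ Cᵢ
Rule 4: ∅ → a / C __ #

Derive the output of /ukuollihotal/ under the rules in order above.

uxuoliosala

Rule 1 (intervocalic spirantization): /k/ is a stop between vowels /u/ and /u/, so it spirantizes to the fricative [x]. /t/ is a stop between vowels /o/ and /a/, so it spirantizes to the fricative [s]. /ukuollihotal/ → uxuollihosal.
Rule 2 (intervocalic h-deletion): /h/ occurs between vowels /i/ and /o/, so it deletes. /uxuollihosal/ → uxuolliosal.
Rule 3 (degemination): /ll/ is a geminate; the first /l/ deletes. /uxuolliosal/ → uxuoliosal.
Rule 4 (final a-epenthesis): the form ends in the consonant /l/, so [a] is inserted word-finally. /uxuoliosal/ → uxuoliosala.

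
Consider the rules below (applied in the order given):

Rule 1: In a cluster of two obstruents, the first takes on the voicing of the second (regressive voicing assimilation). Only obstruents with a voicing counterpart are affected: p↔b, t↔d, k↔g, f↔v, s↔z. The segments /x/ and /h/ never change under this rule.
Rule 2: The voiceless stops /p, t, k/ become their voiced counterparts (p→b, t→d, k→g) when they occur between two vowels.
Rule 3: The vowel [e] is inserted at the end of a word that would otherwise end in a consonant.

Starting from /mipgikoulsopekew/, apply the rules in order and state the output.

mibgigoulsobegewe

Rule 1 (regressive voicing assimilation): /p/ precedes the voiced obstruent /g/, so it voices to [b] by assimilation. /mipgikoulsopekew/ → mibgikoulsopekew.
Rule 2 (intervocalic voicing): /k/ is a voiceless stop between vowels /i/ and /o/, so it voices to [g]. /p/ is a voiceless stop between vowels /o/ and /e/, so it voices to [b]. /k/ is a voiceless stop between vowels /e/ and /e/, so it voices to [g]. /mibgikoulsopekew/ → mibgigoulsobegew.
Rule 3 (final e-epenthesis): the form ends in the consonant /w/, so [e] is inserted word-finally. /mibgigoulsobegew/ → mibgigoulsobegewe.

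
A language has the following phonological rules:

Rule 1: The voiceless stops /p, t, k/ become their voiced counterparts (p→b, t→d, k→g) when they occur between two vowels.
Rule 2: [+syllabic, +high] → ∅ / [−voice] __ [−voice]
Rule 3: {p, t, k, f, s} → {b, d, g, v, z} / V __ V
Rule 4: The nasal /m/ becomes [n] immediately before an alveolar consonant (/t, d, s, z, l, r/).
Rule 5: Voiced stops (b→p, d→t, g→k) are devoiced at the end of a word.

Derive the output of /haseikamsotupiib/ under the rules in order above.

Rule 1 (intervocalic voicing): /k/ is a voiceless stop between vowels /i/ and /a/, so it voices to [g]. /t/ is a voiceless stop between vowels /o/ and /u/, so it voices to [d]. /p/ is a voiceless stop between vowels /u/ and /i/, so it voices to [b]. /haseikamsotupiib/ → haseigamsodubiib.
Rule 2 (high vowel syncope): no segment meets the environment; /haseigamsodubiib/ is unchanged.
Rule 3 (intervocalic voicing): /s/ is a voiceless obstruent between vowels /a/ and /e/, so it voices to [z]. /haseigamsodubiib/ → hazeigamsodubiib.
Rule 4 (nasal place assimilation): /m/ precedes the alveolar consonant /s/, so it assimilates in place to [n]. /hazeigamsodubiib/ → hazeigansodubiib.
Rule 5 (final devoicing): /b/ is a voiced stop in word-final position, so it devoices to [p]. /hazeigansodubiib/ → hazeigansodubiip.

hazeigansodubiip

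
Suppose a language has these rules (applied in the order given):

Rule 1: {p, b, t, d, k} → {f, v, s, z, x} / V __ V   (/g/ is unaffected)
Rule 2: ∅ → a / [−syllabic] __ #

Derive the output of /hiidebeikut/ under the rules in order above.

hiizeveixuta

Rule 1 (intervocalic spirantization): /d/ is a stop between vowels /i/ and /e/, so it spirantizes to the fricative [z]. /b/ is a stop between vowels /e/ and /e/, so it spirantizes to the fricative [v]. /k/ is a stop between vowels /i/ and /u/, so it spirantizes to the fricative [x]. /hiidebeikut/ → hiizeveixut.
Rule 2 (final a-epenthesis): the form ends in the consonant /t/, so [a] is inserted word-finally. /hiizeveixut/ → hiizeveixuta.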